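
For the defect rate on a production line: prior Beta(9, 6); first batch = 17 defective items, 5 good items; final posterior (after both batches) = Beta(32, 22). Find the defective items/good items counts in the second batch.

Because Beta–binomial updating is additive in the counts, the combined data contributed (α_post−α_prior, β_post−β_prior) successes and failures.
Total across both batches: 32−9=23 defective items, 22−6=16 good items.
Subtract the first batch: 23−17=6 defective items and 16−5=11 good items.

6 defective items and 11 good items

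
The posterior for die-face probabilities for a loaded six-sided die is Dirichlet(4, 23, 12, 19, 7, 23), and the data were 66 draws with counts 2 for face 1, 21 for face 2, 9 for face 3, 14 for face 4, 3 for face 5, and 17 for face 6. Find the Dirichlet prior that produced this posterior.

Dirichlet(2, 2, 3, 5, 4, 6)

For a Dirichlet(α) prior with multinomial counts c, the posterior is Dirichlet(α + c) componentwise.
Subtract each count from the matching posterior parameter: 4−2=2, 23−21=2, 12−9=3, 19−14=5, 7−3=4, 23−17=6.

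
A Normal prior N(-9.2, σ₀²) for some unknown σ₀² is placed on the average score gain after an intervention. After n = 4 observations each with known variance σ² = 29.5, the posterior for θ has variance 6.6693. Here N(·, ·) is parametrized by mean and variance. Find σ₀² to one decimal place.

For the Normal–Normal model with known σ², precisions add: τ_n = τ₀ + n/σ².
So 1/σ₀² = 1/6.6693 − 4/29.5 = 0.149941 − 0.135593 = 0.014348.
Hence σ₀² = 1/0.014348 ≈ 69.7.

σ₀² = 69.7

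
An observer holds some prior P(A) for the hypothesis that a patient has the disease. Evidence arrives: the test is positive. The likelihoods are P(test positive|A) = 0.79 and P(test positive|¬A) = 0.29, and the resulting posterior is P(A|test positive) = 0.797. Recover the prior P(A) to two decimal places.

Bayes' rule in odds form gives O(A|E) = O(A)·[P(E|A)/P(E|¬A)], hence O(A) = O(A|E)/LR.
Posterior odds = 0.797/(1−0.797) = 3.9261. LR = 0.79/0.29 = 2.7241.
Prior odds = 3.9261/2.7241 = 1.4412, so P(A) = 1.4412/(1+1.4412) ≈ 0.59.

P(A) = 0.59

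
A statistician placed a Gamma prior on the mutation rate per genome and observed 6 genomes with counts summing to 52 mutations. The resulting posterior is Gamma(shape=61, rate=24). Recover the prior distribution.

Gamma(shape=9, rate=18)

Gamma–Poisson conjugacy: posterior shape = α + Σxᵢ, posterior rate = β + n.
So α = 61 − 52 = 9 and β = 24 − 6 = 18.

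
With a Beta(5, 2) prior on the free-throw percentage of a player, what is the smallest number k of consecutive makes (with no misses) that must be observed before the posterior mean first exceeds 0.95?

After k makes and 0 misses the posterior is Beta(5+k, 2), with mean (5+k)/(5+2+k).
Set (5+k)/(7+k) > 0.95 and solve: k > (0.95·7 − 5)/(1 − 0.95) = 33.000.
The smallest integer exceeding 33.000 is 34, and checking k=34: (39)/(41) = 0.9512 > 0.95.

k = 34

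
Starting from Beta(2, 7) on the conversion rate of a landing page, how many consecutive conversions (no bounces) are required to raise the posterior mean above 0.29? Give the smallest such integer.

After k conversions and 0 bounces the posterior is Beta(2+k, 7), with mean (2+k)/(2+7+k).
Set (2+k)/(9+k) > 0.29 and solve: k > (0.29·9 − 2)/(1 − 0.29) = 0.859.
The smallest integer exceeding 0.859 is 1.

k = 1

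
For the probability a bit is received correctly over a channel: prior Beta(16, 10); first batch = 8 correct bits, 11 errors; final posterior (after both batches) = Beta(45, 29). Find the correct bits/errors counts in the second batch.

21 correct bits and 8 errors

Because Beta–binomial updating is additive in the counts, the combined data contributed (α_post−α_prior, β_post−β_prior) successes and failures.
Total across both batches: 45−16=29 correct bits, 29−10=19 errors.
Subtract the first batch: 29−8=21 correct bits and 19−11=8 errors.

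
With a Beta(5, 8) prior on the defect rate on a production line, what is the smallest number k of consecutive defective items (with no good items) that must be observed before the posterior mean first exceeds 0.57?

k = 6

After k defective items and 0 good items the posterior is Beta(5+k, 8), with mean (5+k)/(5+8+k).
Set (5+k)/(13+k) > 0.57 and solve: k > (0.57·13 − 5)/(1 − 0.57) = 5.605.
The smallest integer exceeding 5.605 is 6.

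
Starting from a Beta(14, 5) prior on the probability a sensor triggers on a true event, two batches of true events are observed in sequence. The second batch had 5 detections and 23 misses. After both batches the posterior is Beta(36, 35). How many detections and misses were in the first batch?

17 detections and 7 misses

Sequential conjugate updates are equivalent to a single update on the pooled data, so total successes = posterior α − prior α and total failures = posterior β − prior β.
Total across both batches: 36−14=22 detections, 35−5=30 misses.
Subtract the second batch: 22−5=17 detections and 30−23=7 misses.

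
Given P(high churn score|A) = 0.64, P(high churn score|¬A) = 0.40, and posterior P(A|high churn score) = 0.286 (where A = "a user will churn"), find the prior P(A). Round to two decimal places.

In odds form, posterior odds = prior odds × likelihood ratio, so prior odds = posterior odds ÷ LR.
Posterior odds = 0.286/(1−0.286) = 0.4006. LR = 0.64/0.40 = 1.6000.
Prior odds = 0.4006/1.6000 = 0.2504, so P(A) = 0.2504/(1+0.2504) ≈ 0.20.

P(A) = 0.20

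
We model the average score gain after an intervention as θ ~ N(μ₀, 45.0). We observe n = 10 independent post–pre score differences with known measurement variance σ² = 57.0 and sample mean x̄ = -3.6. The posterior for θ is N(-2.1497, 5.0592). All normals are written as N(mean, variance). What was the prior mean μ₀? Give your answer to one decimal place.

With known observation variance, the Normal–Normal posterior has precision τ_n = τ₀ + n/σ² and mean μ_n = (τ₀μ₀ + (n/σ²)x̄)/τ_n.
Here τ₀ = 1/45.0 = 0.022222 and τ_data = 10/57.0 = 0.175439, so τ_n = 0.197661.
Rearranging for μ₀: μ₀ = (μ_n·τ_n − τ_data·x̄)/τ₀ = (-2.1497·0.197661 − 0.175439·-3.6) / 0.022222 = 0.206669/0.022222 ≈ 9.3.

μ₀ = 9.3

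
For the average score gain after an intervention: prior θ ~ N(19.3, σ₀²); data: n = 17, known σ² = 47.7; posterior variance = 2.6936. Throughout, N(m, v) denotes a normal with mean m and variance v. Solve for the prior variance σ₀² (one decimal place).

Posterior precision equals prior precision plus data precision: 1/σ_n² = 1/σ₀² + n/σ².
So 1/σ₀² = 1/2.6936 − 17/47.7 = 0.371250 − 0.356394 = 0.014856.
Hence σ₀² = 1/0.014856 ≈ 67.3.

σ₀² = 67.3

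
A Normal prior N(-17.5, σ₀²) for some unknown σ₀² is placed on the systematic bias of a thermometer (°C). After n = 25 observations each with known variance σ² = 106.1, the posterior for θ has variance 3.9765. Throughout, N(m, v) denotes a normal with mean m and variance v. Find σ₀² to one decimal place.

Posterior precision equals prior precision plus data precision: 1/σ_n² = 1/σ₀² + n/σ².
So 1/σ₀² = 1/3.9765 − 25/106.1 = 0.251477 − 0.235627 = 0.015850.
Hence σ₀² = 1/0.015850 ≈ 63.1.

σ₀² = 63.1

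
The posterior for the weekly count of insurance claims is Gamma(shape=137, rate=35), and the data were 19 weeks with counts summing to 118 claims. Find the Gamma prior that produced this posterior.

Gamma–Poisson conjugacy: posterior shape = α + Σxᵢ, posterior rate = β + n.
So α = 137 − 118 = 19 and β = 35 − 19 = 16.

Gamma(shape=19, rate=16)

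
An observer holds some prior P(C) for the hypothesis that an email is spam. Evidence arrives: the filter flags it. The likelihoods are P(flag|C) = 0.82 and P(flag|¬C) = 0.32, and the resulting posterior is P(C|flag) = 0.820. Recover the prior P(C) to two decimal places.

P(C) = 0.64

In odds form, posterior odds = prior odds × likelihood ratio, so prior odds = posterior odds ÷ LR.
Posterior odds = 0.820/(1−0.820) = 4.5556. LR = 0.82/0.32 = 2.5625.
Prior odds = 4.5556/2.5625 = 1.7778, so P(C) = 1.7778/(1+1.7778) ≈ 0.64.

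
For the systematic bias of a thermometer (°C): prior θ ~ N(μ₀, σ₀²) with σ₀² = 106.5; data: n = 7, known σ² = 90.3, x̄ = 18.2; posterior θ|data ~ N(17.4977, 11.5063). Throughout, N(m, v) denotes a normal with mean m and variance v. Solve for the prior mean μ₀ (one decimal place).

With known observation variance, the Normal–Normal posterior has precision τ_n = τ₀ + n/σ² and mean μ_n = (τ₀μ₀ + (n/σ²)x̄)/τ_n.
Here τ₀ = 1/106.5 = 0.009390 and τ_data = 7/90.3 = 0.077519, so τ_n = 0.086909.
Rearranging for μ₀: μ₀ = (μ_n·τ_n − τ_data·x̄)/τ₀ = (17.4977·0.086909 − 0.077519·18.2) / 0.009390 = 0.109862/0.009390 ≈ 11.7.

μ₀ = 11.7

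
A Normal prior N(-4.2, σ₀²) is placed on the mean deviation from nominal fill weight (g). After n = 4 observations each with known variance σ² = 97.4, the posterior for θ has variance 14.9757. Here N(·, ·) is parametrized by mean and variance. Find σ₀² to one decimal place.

Posterior precision equals prior precision plus data precision: 1/σ_n² = 1/σ₀² + n/σ².
So 1/σ₀² = 1/14.9757 − 4/97.4 = 0.066775 − 0.041068 = 0.025707.
Hence σ₀² = 1/0.025707 ≈ 38.9.

σ₀² = 38.9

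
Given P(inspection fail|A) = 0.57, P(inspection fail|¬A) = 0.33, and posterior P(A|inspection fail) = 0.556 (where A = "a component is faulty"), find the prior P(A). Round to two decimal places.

P(A) = 0.42

Bayes' rule in odds form gives O(A|E) = O(A)·[P(E|A)/P(E|¬A)], hence O(A) = O(A|E)/LR.
Posterior odds = 0.556/(1−0.556) = 1.2523. LR = 0.57/0.33 = 1.7273.
Prior odds = 1.2523/1.7273 = 0.7250, so P(A) = 0.7250/(1+0.7250) ≈ 0.42.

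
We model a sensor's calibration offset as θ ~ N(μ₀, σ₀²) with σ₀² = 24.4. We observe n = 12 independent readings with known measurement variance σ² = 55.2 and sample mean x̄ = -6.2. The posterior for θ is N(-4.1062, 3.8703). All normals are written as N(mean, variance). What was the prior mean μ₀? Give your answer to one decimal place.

The posterior mean is a precision-weighted average: μ_n = (τ₀μ₀ + τ_data·x̄)/(τ₀+τ_data), with τ₀=1/σ₀² and τ_data=n/σ².
Here τ₀ = 1/24.4 = 0.040984 and τ_data = 12/55.2 = 0.217391, so τ_n = 0.258375.
Rearranging for μ₀: μ₀ = (μ_n·τ_n − τ_data·x̄)/τ₀ = (-4.1062·0.258375 − 0.217391·-6.2) / 0.040984 = 0.286885/0.040984 ≈ 7.0.

μ₀ = 7.0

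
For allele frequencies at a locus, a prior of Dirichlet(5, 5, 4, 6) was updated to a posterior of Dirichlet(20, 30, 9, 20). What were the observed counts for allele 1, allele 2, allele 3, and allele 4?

For a Dirichlet(α) prior with multinomial counts c, the posterior is Dirichlet(α + c) componentwise.
Counts are posterior − prior componentwise: 20−5=15, 30−5=25, 9−4=5, 20−6=14.

counts (15, 25, 5, 14)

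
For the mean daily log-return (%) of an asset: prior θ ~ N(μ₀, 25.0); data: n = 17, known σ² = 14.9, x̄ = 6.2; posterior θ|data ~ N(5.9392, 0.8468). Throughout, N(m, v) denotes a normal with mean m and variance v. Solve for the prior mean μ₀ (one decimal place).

μ₀ = -1.5

With known observation variance, the Normal–Normal posterior has precision τ_n = τ₀ + n/σ² and mean μ_n = (τ₀μ₀ + (n/σ²)x̄)/τ_n.
Here τ₀ = 1/25.0 = 0.040000 and τ_data = 17/14.9 = 1.140940, so τ_n = 1.180940.
Rearranging for μ₀: μ₀ = (μ_n·τ_n − τ_data·x̄)/τ₀ = (5.9392·1.180940 − 1.140940·6.2) / 0.040000 = -0.059989/0.040000 ≈ -1.5.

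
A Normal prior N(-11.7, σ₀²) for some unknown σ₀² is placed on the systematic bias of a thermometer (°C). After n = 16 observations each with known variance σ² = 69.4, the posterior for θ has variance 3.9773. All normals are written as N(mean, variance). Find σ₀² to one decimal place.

For the Normal–Normal model with known σ², precisions add: τ_n = τ₀ + n/σ².
So 1/σ₀² = 1/3.9773 − 16/69.4 = 0.251427 − 0.230548 = 0.020879.
Hence σ₀² = 1/0.020879 ≈ 47.9.

σ₀² = 47.9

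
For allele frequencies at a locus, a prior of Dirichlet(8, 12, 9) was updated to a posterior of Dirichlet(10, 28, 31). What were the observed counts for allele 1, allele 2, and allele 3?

counts (2, 16, 22)

For a Dirichlet(α) prior with multinomial counts c, the posterior is Dirichlet(α + c) componentwise.
Counts are posterior − prior componentwise: 10−8=2, 28−12=16, 31−9=22.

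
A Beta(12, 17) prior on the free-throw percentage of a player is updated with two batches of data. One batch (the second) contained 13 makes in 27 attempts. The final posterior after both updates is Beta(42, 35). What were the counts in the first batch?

Because Beta–binomial updating is additive in the counts, the combined data contributed (α_post−α_prior, β_post−β_prior) successes and failures.
Total across both batches: 42−12=30 makes, 35−17=18 misses.
Subtract the second batch: 30−13=17 makes and 18−14=4 misses.

17 makes and 4 misses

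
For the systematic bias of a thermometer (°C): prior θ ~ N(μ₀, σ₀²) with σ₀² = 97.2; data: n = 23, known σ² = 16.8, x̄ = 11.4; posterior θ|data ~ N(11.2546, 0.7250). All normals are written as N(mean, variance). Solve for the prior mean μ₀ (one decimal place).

With known observation variance, the Normal–Normal posterior has precision τ_n = τ₀ + n/σ² and mean μ_n = (τ₀μ₀ + (n/σ²)x̄)/τ_n.
Here τ₀ = 1/97.2 = 0.010288 and τ_data = 23/16.8 = 1.369048, so τ_n = 1.379336.
Rearranging for μ₀: μ₀ = (μ_n·τ_n − τ_data·x̄)/τ₀ = (11.2546·1.379336 − 1.369048·11.4) / 0.010288 = -0.083272/0.010288 ≈ -8.1.

μ₀ = -8.1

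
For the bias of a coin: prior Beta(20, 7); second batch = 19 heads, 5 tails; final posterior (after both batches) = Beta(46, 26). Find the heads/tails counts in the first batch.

Because Beta–binomial updating is additive in the counts, the combined data contributed (α_post−α_prior, β_post−β_prior) successes and failures.
Total across both batches: 46−20=26 heads, 26−7=19 tails.
Subtract the second batch: 26−19=7 heads and 19−5=14 tails.

7 heads and 14 tails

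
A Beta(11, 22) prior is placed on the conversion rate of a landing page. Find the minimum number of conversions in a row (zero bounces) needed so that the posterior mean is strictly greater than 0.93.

After k conversions and 0 bounces the posterior is Beta(11+k, 22), with mean (11+k)/(11+22+k).
Set (11+k)/(33+k) > 0.93 and solve: k > (0.93·33 − 11)/(1 − 0.93) = 281.286.
The smallest integer exceeding 281.286 is 282, and checking k=282: (293)/(315) = 0.9302 > 0.93.

k = 282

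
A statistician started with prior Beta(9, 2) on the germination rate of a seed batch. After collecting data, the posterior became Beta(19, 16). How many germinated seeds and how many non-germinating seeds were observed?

A Beta(α, β) prior with s successes and f failures in binomial data gives a Beta(α+s, β+f) posterior.
So s = 19 − 9 = 10 and f = 16 − 2 = 14.

10 germinated seeds and 14 non-germinating seeds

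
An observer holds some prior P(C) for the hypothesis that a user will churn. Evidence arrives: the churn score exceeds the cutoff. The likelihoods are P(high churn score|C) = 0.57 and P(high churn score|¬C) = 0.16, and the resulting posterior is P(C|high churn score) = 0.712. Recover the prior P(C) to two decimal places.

P(C) = 0.41

In odds form, posterior odds = prior odds × likelihood ratio, so prior odds = posterior odds ÷ LR.
Posterior odds = 0.712/(1−0.712) = 2.4722. LR = 0.57/0.16 = 3.5625.
Prior odds = 2.4722/3.5625 = 0.6940, so P(C) = 0.6940/(1+0.6940) ≈ 0.41.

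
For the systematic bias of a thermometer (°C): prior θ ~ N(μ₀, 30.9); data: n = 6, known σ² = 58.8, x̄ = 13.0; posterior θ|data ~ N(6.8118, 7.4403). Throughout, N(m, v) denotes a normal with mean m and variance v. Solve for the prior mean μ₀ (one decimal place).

μ₀ = -12.7

With known observation variance, the Normal–Normal posterior has precision τ_n = τ₀ + n/σ² and mean μ_n = (τ₀μ₀ + (n/σ²)x̄)/τ_n.
Here τ₀ = 1/30.9 = 0.032362 and τ_data = 6/58.8 = 0.102041, so τ_n = 0.134403.
Rearranging for μ₀: μ₀ = (μ_n·τ_n − τ_data·x̄)/τ₀ = (6.8118·0.134403 − 0.102041·13.0) / 0.032362 = -0.411007/0.032362 ≈ -12.7.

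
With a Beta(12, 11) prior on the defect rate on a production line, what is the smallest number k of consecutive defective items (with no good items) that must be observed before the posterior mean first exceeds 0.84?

After k defective items and 0 good items the posterior is Beta(12+k, 11), with mean (12+k)/(12+11+k).
Set (12+k)/(23+k) > 0.84 and solve: k > (0.84·23 − 12)/(1 − 0.84) = 45.750.
The smallest integer exceeding 45.750 is 46.

k = 46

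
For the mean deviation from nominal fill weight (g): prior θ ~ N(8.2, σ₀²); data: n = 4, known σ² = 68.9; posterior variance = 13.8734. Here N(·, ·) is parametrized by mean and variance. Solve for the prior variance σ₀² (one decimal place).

σ₀² = 71.3

For the Normal–Normal model with known σ², precisions add: τ_n = τ₀ + n/σ².
So 1/σ₀² = 1/13.8734 − 4/68.9 = 0.072080 − 0.058055 = 0.014025.
Hence σ₀² = 1/0.014025 ≈ 71.3.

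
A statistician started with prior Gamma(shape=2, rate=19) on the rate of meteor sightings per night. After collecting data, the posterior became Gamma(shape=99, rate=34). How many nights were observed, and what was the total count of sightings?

A Gamma(α, β) prior (rate parametrization) on a Poisson rate with n observations summing to S gives posterior Gamma(α+S, β+n).
Matching: Σxᵢ = 99 − 2 = 97 and n = 34 − 19 = 15.

n = 15 nights with total 97 sightings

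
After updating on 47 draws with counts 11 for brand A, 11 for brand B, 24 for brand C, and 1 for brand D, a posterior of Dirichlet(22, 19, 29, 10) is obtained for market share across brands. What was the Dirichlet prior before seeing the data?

For a Dirichlet(α) prior with multinomial counts c, the posterior is Dirichlet(α + c) componentwise.
Subtract each count from the matching posterior parameter: 22−11=11, 19−11=8, 29−24=5, 10−1=9.

Dirichlet(11, 8, 5, 9)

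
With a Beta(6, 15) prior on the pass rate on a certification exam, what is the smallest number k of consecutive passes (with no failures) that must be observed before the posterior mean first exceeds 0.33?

After k passes and 0 failures the posterior is Beta(6+k, 15), with mean (6+k)/(6+15+k).
Set (6+k)/(21+k) > 0.33 and solve: k > (0.33·21 − 6)/(1 − 0.33) = 1.388.
The smallest integer exceeding 1.388 is 2.

k = 2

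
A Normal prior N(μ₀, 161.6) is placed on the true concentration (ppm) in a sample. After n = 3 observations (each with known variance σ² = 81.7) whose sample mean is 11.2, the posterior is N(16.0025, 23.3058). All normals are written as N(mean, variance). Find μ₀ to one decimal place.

The posterior mean is a precision-weighted average: μ_n = (τ₀μ₀ + τ_data·x̄)/(τ₀+τ_data), with τ₀=1/σ₀² and τ_data=n/σ².
Here τ₀ = 1/161.6 = 0.006188 and τ_data = 3/81.7 = 0.036720, so τ_n = 0.042908.
Rearranging for μ₀: μ₀ = (μ_n·τ_n − τ_data·x̄)/τ₀ = (16.0025·0.042908 − 0.036720·11.2) / 0.006188 = 0.275371/0.006188 ≈ 44.5.

μ₀ = 44.5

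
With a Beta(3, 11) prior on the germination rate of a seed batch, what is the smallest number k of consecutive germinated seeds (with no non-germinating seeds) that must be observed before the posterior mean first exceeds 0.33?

After k germinated seeds and 0 non-germinating seeds the posterior is Beta(3+k, 11), with mean (3+k)/(3+11+k).
Set (3+k)/(14+k) > 0.33 and solve: k > (0.33·14 − 3)/(1 − 0.33) = 2.418.
The smallest integer exceeding 2.418 is 3.

k = 3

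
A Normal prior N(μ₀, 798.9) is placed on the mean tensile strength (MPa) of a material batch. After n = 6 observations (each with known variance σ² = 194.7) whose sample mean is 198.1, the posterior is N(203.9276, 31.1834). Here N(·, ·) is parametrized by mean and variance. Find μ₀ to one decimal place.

The posterior mean is a precision-weighted average: μ_n = (τ₀μ₀ + τ_data·x̄)/(τ₀+τ_data), with τ₀=1/σ₀² and τ_data=n/σ².
Here τ₀ = 1/798.9 = 0.001252 and τ_data = 6/194.7 = 0.030817, so τ_n = 0.032069.
Rearranging for μ₀: μ₀ = (μ_n·τ_n − τ_data·x̄)/τ₀ = (203.9276·0.032069 − 0.030817·198.1) / 0.001252 = 0.434907/0.001252 ≈ 347.4.

μ₀ = 347.4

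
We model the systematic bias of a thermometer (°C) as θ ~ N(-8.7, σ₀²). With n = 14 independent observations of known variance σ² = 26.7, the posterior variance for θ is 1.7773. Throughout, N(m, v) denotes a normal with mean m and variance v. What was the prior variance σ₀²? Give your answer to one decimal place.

Posterior precision equals prior precision plus data precision: 1/σ_n² = 1/σ₀² + n/σ².
So 1/σ₀² = 1/1.7773 − 14/26.7 = 0.562651 − 0.524345 = 0.038306.
Hence σ₀² = 1/0.038306 ≈ 26.1.

σ₀² = 26.1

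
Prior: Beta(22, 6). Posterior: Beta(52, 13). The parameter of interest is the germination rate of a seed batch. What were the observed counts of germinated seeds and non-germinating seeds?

Under Beta–binomial conjugacy the posterior parameters are (a+s, b+f).
Match parameters: s=52−22=30, f=13−6=7.

30 germinated seeds and 7 non-germinating seeds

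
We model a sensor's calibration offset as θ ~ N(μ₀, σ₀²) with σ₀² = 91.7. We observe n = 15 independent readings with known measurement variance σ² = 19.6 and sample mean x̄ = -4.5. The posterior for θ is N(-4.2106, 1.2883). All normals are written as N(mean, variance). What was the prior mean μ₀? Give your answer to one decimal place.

The posterior mean is a precision-weighted average: μ_n = (τ₀μ₀ + τ_data·x̄)/(τ₀+τ_data), with τ₀=1/σ₀² and τ_data=n/σ².
Here τ₀ = 1/91.7 = 0.010905 and τ_data = 15/19.6 = 0.765306, so τ_n = 0.776211.
Rearranging for μ₀: μ₀ = (μ_n·τ_n − τ_data·x̄)/τ₀ = (-4.2106·0.776211 − 0.765306·-4.5) / 0.010905 = 0.175563/0.010905 ≈ 16.1.

μ₀ = 16.1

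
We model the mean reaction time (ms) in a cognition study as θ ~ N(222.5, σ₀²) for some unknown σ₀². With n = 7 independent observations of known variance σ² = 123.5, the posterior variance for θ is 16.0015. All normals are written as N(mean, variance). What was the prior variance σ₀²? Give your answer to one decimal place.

σ₀² = 172.0

For the Normal–Normal model with known σ², precisions add: τ_n = τ₀ + n/σ².
So 1/σ₀² = 1/16.0015 − 7/123.5 = 0.062494 − 0.056680 = 0.005814.
Hence σ₀² = 1/0.005814 ≈ 172.0.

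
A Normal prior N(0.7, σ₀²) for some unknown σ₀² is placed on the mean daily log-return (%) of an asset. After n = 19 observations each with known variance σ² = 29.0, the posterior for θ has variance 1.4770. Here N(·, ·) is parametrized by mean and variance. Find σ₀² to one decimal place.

σ₀² = 45.7

Posterior precision equals prior precision plus data precision: 1/σ_n² = 1/σ₀² + n/σ².
So 1/σ₀² = 1/1.4770 − 19/29.0 = 0.677048 − 0.655172 = 0.021876.
Hence σ₀² = 1/0.021876 ≈ 45.7.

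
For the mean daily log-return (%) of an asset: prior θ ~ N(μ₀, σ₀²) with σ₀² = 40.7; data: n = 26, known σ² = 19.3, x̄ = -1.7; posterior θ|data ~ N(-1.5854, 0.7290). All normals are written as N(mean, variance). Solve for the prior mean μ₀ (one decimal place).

μ₀ = 4.7

The posterior mean is a precision-weighted average: μ_n = (τ₀μ₀ + τ_data·x̄)/(τ₀+τ_data), with τ₀=1/σ₀² and τ_data=n/σ².
Here τ₀ = 1/40.7 = 0.024570 and τ_data = 26/19.3 = 1.347150, so τ_n = 1.371720.
Rearranging for μ₀: μ₀ = (μ_n·τ_n − τ_data·x̄)/τ₀ = (-1.5854·1.371720 − 1.347150·-1.7) / 0.024570 = 0.115430/0.024570 ≈ 4.7.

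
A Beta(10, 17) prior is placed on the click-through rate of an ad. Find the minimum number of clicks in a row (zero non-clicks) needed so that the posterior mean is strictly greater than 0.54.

k = 10

After k clicks and 0 non-clicks the posterior is Beta(10+k, 17), with mean (10+k)/(10+17+k).
Set (10+k)/(27+k) > 0.54 and solve: k > (0.54·27 − 10)/(1 − 0.54) = 9.957.
The smallest integer exceeding 9.957 is 10.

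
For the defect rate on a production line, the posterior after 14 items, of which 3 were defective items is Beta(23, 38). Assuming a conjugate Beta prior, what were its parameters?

Beta(20, 27)

A Beta(α, β) prior with s successes and f failures in binomial data gives a Beta(α+s, β+f) posterior.
So α = 23 − 3 = 20 and β = 38 − 11 = 27.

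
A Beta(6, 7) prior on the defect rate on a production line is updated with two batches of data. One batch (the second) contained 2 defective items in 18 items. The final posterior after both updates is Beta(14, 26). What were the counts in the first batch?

6 defective items and 3 good items

Sequential conjugate updates are equivalent to a single update on the pooled data, so total successes = posterior α − prior α and total failures = posterior β − prior β.
Total across both batches: 14−6=8 defective items, 26−7=19 good items.
Subtract the second batch: 8−2=6 defective items and 19−16=3 good items.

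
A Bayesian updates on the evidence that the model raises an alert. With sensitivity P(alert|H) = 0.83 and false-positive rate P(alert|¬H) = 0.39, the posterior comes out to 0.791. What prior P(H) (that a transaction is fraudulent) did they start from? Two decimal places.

P(H) = 0.64

In odds form, posterior odds = prior odds × likelihood ratio, so prior odds = posterior odds ÷ LR.
Posterior odds = 0.791/(1−0.791) = 3.7847. LR = 0.83/0.39 = 2.1282.
Prior odds = 3.7847/2.1282 = 1.7784, so P(H) = 1.7784/(1+1.7784) ≈ 0.64.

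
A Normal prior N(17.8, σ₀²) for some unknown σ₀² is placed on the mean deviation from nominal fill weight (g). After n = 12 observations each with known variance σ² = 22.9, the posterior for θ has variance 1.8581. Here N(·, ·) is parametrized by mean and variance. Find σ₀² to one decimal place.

For the Normal–Normal model with known σ², precisions add: τ_n = τ₀ + n/σ².
So 1/σ₀² = 1/1.8581 − 12/22.9 = 0.538184 − 0.524017 = 0.014167.
Hence σ₀² = 1/0.014167 ≈ 70.6.

σ₀² = 70.6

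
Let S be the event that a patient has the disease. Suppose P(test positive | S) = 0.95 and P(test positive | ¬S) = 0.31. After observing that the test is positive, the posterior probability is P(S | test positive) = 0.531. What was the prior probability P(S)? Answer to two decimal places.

P(S) = 0.27

Bayes' rule in odds form gives O(S|E) = O(S)·[P(E|S)/P(E|¬S)], hence O(S) = O(S|E)/LR.
Posterior odds = 0.531/(1−0.531) = 1.1322. LR = 0.95/0.31 = 3.0645.
Prior odds = 1.1322/3.0645 = 0.3695, so P(S) = 0.3695/(1+0.3695) ≈ 0.27.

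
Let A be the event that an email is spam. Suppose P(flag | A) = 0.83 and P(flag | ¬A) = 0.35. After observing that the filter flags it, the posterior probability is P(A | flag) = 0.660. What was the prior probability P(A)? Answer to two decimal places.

P(A) = 0.45

Bayes' rule in odds form gives O(A|E) = O(A)·[P(E|A)/P(E|¬A)], hence O(A) = O(A|E)/LR.
Posterior odds = 0.660/(1−0.660) = 1.9412. LR = 0.83/0.35 = 2.3714.
Prior odds = 1.9412/2.3714 = 0.8186, so P(A) = 0.8186/(1+0.8186) ≈ 0.45.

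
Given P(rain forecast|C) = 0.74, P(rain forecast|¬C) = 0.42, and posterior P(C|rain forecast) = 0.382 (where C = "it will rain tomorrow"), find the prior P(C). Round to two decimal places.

P(C) = 0.26

Bayes' rule in odds form gives O(C|E) = O(C)·[P(E|C)/P(E|¬C)], hence O(C) = O(C|E)/LR.
Posterior odds = 0.382/(1−0.382) = 0.6181. LR = 0.74/0.42 = 1.7619.
Prior odds = 0.6181/1.7619 = 0.3508, so P(C) = 0.3508/(1+0.3508) ≈ 0.26.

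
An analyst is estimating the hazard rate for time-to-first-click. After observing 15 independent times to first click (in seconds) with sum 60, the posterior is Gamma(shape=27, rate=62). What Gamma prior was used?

For an exponential likelihood with a Gamma(α, β) prior on the rate, n observations with total T give posterior Gamma(α+n, β+T).
So α = 27 − 15 = 12 and β = 62 − 60 = 2.

Gamma(shape=12, rate=2)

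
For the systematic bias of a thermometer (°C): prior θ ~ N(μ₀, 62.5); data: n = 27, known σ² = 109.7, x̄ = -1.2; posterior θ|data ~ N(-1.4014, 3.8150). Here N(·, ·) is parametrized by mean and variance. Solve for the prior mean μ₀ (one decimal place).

With known observation variance, the Normal–Normal posterior has precision τ_n = τ₀ + n/σ² and mean μ_n = (τ₀μ₀ + (n/σ²)x̄)/τ_n.
Here τ₀ = 1/62.5 = 0.016000 and τ_data = 27/109.7 = 0.246126, so τ_n = 0.262126.
Rearranging for μ₀: μ₀ = (μ_n·τ_n − τ_data·x̄)/τ₀ = (-1.4014·0.262126 − 0.246126·-1.2) / 0.016000 = -0.071992/0.016000 ≈ -4.5.

μ₀ = -4.5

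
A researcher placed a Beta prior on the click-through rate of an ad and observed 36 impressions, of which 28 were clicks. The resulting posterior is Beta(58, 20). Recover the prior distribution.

Beta(30, 12)

Beta is conjugate to the binomial likelihood: posterior = Beta(α+s, β+f).
So α = 58 − 28 = 30 and β = 20 − 8 = 12.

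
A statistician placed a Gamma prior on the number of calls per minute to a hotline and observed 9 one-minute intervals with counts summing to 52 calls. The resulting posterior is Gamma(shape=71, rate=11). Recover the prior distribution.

Gamma(shape=19, rate=2)

A Gamma(α, β) prior (rate parametrization) on a Poisson rate with n observations summing to S gives posterior Gamma(α+S, β+n).
So α = 71 − 52 = 19 and β = 11 − 9 = 2.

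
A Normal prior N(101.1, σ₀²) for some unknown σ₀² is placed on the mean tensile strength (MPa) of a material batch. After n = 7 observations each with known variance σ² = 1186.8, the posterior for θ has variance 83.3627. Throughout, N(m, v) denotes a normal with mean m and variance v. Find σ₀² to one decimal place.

For the Normal–Normal model with known σ², precisions add: τ_n = τ₀ + n/σ².
So 1/σ₀² = 1/83.3627 − 7/1186.8 = 0.011996 − 0.005898 = 0.006098.
Hence σ₀² = 1/0.006098 ≈ 164.0.

σ₀² = 164.0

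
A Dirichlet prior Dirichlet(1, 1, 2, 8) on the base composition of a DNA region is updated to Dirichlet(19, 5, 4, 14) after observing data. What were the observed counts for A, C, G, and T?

counts (18, 4, 2, 6)

For a Dirichlet(α) prior with multinomial counts c, the posterior is Dirichlet(α + c) componentwise.
Counts are posterior − prior componentwise: 19−1=18, 5−1=4, 4−2=2, 14−8=6.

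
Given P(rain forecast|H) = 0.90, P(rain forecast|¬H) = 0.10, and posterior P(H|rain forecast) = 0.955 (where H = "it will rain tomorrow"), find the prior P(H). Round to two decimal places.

In odds form, posterior odds = prior odds × likelihood ratio, so prior odds = posterior odds ÷ LR.
Posterior odds = 0.955/(1−0.955) = 21.2222. LR = 0.90/0.10 = 9.0000.
Prior odds = 21.2222/9.0000 = 2.3580, so P(H) = 2.3580/(1+2.3580) ≈ 0.70.

P(H) = 0.70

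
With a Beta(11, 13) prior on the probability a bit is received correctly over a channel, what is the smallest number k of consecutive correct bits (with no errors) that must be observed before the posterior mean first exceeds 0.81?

After k correct bits and 0 errors the posterior is Beta(11+k, 13), with mean (11+k)/(11+13+k).
Set (11+k)/(24+k) > 0.81 and solve: k > (0.81·24 − 11)/(1 − 0.81) = 44.421.
The smallest integer exceeding 44.421 is 45, and checking k=45: (56)/(69) = 0.8116 > 0.81.

k = 45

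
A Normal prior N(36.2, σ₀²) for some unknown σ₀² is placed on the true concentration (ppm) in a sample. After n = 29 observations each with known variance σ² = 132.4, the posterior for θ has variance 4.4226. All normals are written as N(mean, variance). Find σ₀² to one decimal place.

σ₀² = 141.3

Posterior precision equals prior precision plus data precision: 1/σ_n² = 1/σ₀² + n/σ².
So 1/σ₀² = 1/4.4226 − 29/132.4 = 0.226111 − 0.219033 = 0.007078.
Hence σ₀² = 1/0.007078 ≈ 141.3.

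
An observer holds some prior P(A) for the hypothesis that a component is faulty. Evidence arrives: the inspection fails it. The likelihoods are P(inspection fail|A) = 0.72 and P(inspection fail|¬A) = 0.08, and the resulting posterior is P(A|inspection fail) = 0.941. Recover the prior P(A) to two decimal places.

P(A) = 0.64

Bayes' rule in odds form gives O(A|E) = O(A)·[P(E|A)/P(E|¬A)], hence O(A) = O(A|E)/LR.
Posterior odds = 0.941/(1−0.941) = 15.9492. LR = 0.72/0.08 = 9.0000.
Prior odds = 15.9492/9.0000 = 1.7721, so P(A) = 1.7721/(1+1.7721) ≈ 0.64.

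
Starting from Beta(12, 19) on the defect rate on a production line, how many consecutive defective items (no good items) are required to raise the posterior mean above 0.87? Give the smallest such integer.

After k defective items and 0 good items the posterior is Beta(12+k, 19), with mean (12+k)/(12+19+k).
Set (12+k)/(31+k) > 0.87 and solve: k > (0.87·31 − 12)/(1 − 0.87) = 115.154.
The smallest integer exceeding 115.154 is 116.

k = 116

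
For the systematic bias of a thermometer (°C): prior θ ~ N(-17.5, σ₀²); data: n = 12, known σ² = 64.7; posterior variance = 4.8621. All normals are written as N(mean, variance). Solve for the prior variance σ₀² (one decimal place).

Posterior precision equals prior precision plus data precision: 1/σ_n² = 1/σ₀² + n/σ².
So 1/σ₀² = 1/4.8621 − 12/64.7 = 0.205672 − 0.185471 = 0.020201.
Hence σ₀² = 1/0.020201 ≈ 49.5.

σ₀² = 49.5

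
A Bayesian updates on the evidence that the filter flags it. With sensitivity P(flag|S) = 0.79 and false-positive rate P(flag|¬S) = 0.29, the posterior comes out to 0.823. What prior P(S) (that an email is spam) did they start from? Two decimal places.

P(S) = 0.63

Bayes' rule in odds form gives O(S|E) = O(S)·[P(E|S)/P(E|¬S)], hence O(S) = O(S|E)/LR.
Posterior odds = 0.823/(1−0.823) = 4.6497. LR = 0.79/0.29 = 2.7241.
Prior odds = 4.6497/2.7241 = 1.7069, so P(S) = 1.7069/(1+1.7069) ≈ 0.63.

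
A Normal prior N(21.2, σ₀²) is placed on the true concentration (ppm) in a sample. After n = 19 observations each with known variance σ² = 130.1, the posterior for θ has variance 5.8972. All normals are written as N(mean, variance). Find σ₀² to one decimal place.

σ₀² = 42.5

Posterior precision equals prior precision plus data precision: 1/σ_n² = 1/σ₀² + n/σ².
So 1/σ₀² = 1/5.8972 − 19/130.1 = 0.169572 − 0.146042 = 0.023530.
Hence σ₀² = 1/0.023530 ≈ 42.5.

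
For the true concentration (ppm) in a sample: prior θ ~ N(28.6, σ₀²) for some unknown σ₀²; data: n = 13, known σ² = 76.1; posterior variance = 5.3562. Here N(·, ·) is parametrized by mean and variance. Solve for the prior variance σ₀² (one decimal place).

For the Normal–Normal model with known σ², precisions add: τ_n = τ₀ + n/σ².
So 1/σ₀² = 1/5.3562 − 13/76.1 = 0.186700 − 0.170828 = 0.015872.
Hence σ₀² = 1/0.015872 ≈ 63.0.

σ₀² = 63.0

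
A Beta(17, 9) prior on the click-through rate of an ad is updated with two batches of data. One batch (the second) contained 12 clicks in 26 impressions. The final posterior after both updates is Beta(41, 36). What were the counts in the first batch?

Because Beta–binomial updating is additive in the counts, the combined data contributed (α_post−α_prior, β_post−β_prior) successes and failures.
Total across both batches: 41−17=24 clicks, 36−9=27 non-clicks.
Subtract the second batch: 24−12=12 clicks and 27−14=13 non-clicks.

12 clicks and 13 non-clicks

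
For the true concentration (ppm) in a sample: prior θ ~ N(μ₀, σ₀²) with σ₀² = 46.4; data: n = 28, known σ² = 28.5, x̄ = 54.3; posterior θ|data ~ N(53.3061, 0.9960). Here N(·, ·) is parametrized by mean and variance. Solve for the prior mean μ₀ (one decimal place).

μ₀ = 8.0

With known observation variance, the Normal–Normal posterior has precision τ_n = τ₀ + n/σ² and mean μ_n = (τ₀μ₀ + (n/σ²)x̄)/τ_n.
Here τ₀ = 1/46.4 = 0.021552 and τ_data = 28/28.5 = 0.982456, so τ_n = 1.004008.
Rearranging for μ₀: μ₀ = (μ_n·τ_n − τ_data·x̄)/τ₀ = (53.3061·1.004008 − 0.982456·54.3) / 0.021552 = 0.172390/0.021552 ≈ 8.0.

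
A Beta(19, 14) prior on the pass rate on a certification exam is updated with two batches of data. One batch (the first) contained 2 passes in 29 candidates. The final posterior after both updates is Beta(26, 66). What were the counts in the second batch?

Sequential conjugate updates are equivalent to a single update on the pooled data, so total successes = posterior α − prior α and total failures = posterior β − prior β.
Total across both batches: 26−19=7 passes, 66−14=52 failures.
Subtract the first batch: 7−2=5 passes and 52−27=25 failures.

5 passes and 25 failures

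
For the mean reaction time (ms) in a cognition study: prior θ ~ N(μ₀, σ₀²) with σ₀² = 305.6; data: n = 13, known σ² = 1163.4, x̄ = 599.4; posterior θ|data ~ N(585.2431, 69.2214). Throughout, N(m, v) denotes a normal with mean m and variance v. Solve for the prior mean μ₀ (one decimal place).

With known observation variance, the Normal–Normal posterior has precision τ_n = τ₀ + n/σ² and mean μ_n = (τ₀μ₀ + (n/σ²)x̄)/τ_n.
Here τ₀ = 1/305.6 = 0.003272 and τ_data = 13/1163.4 = 0.011174, so τ_n = 0.014446.
Rearranging for μ₀: μ₀ = (μ_n·τ_n − τ_data·x̄)/τ₀ = (585.2431·0.014446 − 0.011174·599.4) / 0.003272 = 1.756726/0.003272 ≈ 536.9.

μ₀ = 536.9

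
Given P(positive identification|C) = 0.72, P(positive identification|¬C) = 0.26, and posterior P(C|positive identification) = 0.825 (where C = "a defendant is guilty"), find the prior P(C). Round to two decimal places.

P(C) = 0.63

In odds form, posterior odds = prior odds × likelihood ratio, so prior odds = posterior odds ÷ LR.
Posterior odds = 0.825/(1−0.825) = 4.7143. LR = 0.72/0.26 = 2.7692.
Prior odds = 4.7143/2.7692 = 1.7024, so P(C) = 1.7024/(1+1.7024) ≈ 0.63.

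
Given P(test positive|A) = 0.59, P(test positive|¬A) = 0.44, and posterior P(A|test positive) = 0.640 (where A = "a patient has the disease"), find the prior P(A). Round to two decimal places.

In odds form, posterior odds = prior odds × likelihood ratio, so prior odds = posterior odds ÷ LR.
Posterior odds = 0.640/(1−0.640) = 1.7778. LR = 0.59/0.44 = 1.3409.
Prior odds = 1.7778/1.3409 = 1.3258, so P(A) = 1.3258/(1+1.3258) ≈ 0.57.

P(A) = 0.57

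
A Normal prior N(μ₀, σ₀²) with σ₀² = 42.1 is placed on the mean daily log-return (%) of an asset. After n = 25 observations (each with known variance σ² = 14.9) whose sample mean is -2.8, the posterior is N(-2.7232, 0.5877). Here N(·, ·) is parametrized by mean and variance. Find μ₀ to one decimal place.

μ₀ = 2.7

The posterior mean is a precision-weighted average: μ_n = (τ₀μ₀ + τ_data·x̄)/(τ₀+τ_data), with τ₀=1/σ₀² and τ_data=n/σ².
Here τ₀ = 1/42.1 = 0.023753 and τ_data = 25/14.9 = 1.677852, so τ_n = 1.701605.
Rearranging for μ₀: μ₀ = (μ_n·τ_n − τ_data·x̄)/τ₀ = (-2.7232·1.701605 − 1.677852·-2.8) / 0.023753 = 0.064175/0.023753 ≈ 2.7.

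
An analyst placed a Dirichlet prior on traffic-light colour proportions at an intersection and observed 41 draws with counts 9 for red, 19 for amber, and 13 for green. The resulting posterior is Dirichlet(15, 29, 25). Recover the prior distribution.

Dirichlet(6, 10, 12)

For a Dirichlet(α) prior with multinomial counts c, the posterior is Dirichlet(α + c) componentwise.
Subtract each count from the matching posterior parameter: 15−9=6, 29−19=10, 25−13=12.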